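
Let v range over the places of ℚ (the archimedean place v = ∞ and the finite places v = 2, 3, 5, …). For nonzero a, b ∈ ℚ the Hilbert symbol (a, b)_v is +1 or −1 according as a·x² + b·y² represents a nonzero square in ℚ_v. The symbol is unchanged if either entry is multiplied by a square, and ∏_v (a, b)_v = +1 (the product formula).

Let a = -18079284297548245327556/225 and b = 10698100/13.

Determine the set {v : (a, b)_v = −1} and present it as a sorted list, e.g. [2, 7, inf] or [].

[7, 13]

Mod squares: a ≡ -13827209, b ≡ 1390753. Check v ∈ {∞, 2, 3, 5, 7, 11, 13, 17, 23, 29, 31, 41, 43}.
v=23: a=23^1·(≡19), b=23^0·(≡12) mod 23; (19|23)=-1, (12|23)=+1; (−1)^{1·0·11}·(-1)^0·(+1)^1 = +1.
v=5: a=5^-2·(≡1), b=5^2·(≡3) mod 5; (1|5)=+1, (3|5)=-1; (−1)^{-2·2·2}·(+1)^2·(-1)^-2 = +1.
v=3: a=3^-2·(≡1), b=3^0·(≡1) mod 3; (1|3)=+1, (1|3)=+1; (−1)^{-2·0·1}·(+1)^0·(+1)^-2 = +1.
v=41: a=41^1·(≡22), b=41^0·(≡4) mod 41; (22|41)=-1, (4|41)=+1; (−1)^{1·0·20}·(-1)^0·(+1)^1 = +1.
v=31: a=31^3·(≡18), b=31^1·(≡3) mod 31; (18|31)=+1, (3|31)=-1; (−1)^{3·1·15}·(+1)^1·(-1)^3 = +1.
v=11: a=11^1·(≡6), b=11^0·(≡3) mod 11; (6|11)=-1, (3|11)=+1; (−1)^{1·0·5}·(-1)^0·(+1)^1 = +1.
v=13: a=13^4·(≡8), b=13^-1·(≡10) mod 13; (8|13)=-1, (10|13)=+1; (−1)^{4·-1·6}·(-1)^-1·(+1)^4 = -1.
v=∞: -13827209 < 0 and 1390753 > 0  ⇒  (a,b)_∞ = +1.
v=17: a=17^2·(≡15), b=17^1·(≡10) mod 17; (15|17)=+1, (10|17)=-1; (−1)^{2·1·8}·(+1)^1·(-1)^2 = +1.
v=43: a=43^1·(≡18), b=43^0·(≡10) mod 43; (18|43)=-1, (10|43)=+1; (−1)^{1·0·21}·(-1)^0·(+1)^1 = +1.
v=7: a=7^2·(≡6), b=7^1·(≡3) mod 7; (6|7)=-1, (3|7)=-1; (−1)^{2·1·3}·(-1)^1·(-1)^2 = -1.
v=2: v_2(a)=2, v_2(b)=2; units ≡ 7, 1 (mod 8); ε·ε+αω+βω = 1·0+2·0+2·0 ≡ 0  ⇒  (a,b)_2 = +1.
v=29: a=29^2·(≡1), b=29^1·(≡6) mod 29; (1|29)=+1, (6|29)=+1; (−1)^{2·1·14}·(+1)^1·(+1)^2 = +1.
|Ram(-13827209, 1390753)| = 2, even; anisotropic at {7, 13}.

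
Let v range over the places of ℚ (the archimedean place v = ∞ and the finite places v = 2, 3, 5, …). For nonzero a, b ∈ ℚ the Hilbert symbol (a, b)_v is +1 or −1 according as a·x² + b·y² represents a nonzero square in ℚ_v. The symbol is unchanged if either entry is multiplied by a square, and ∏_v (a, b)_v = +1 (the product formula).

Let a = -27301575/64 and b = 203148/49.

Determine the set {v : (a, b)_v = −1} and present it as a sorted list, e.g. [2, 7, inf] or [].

[3, 11]

Mod squares: a ≡ -22287, b ≡ 627. Check v ∈ {∞, 2, 3, 5, 7, 11, 17, 19, 23}.
v=7: a=7^2·(≡4), b=7^-2·(≡1) mod 7; (4|7)=+1, (1|7)=+1; (−1)^{2·-2·3}·(+1)^-2·(+1)^2 = +1.
v=17: a=17^1·(≡9), b=17^0·(≡1) mod 17; (9|17)=+1, (1|17)=+1; (−1)^{1·0·8}·(+1)^0·(+1)^1 = +1.
v=11: a=11^0·(≡2), b=11^1·(≡2) mod 11; (2|11)=-1, (2|11)=-1; (−1)^{0·1·5}·(-1)^1·(-1)^0 = -1.
v=19: a=19^1·(≡1), b=19^1·(≡3) mod 19; (1|19)=+1, (3|19)=-1; (−1)^{1·1·9}·(+1)^1·(-1)^1 = +1.
v=23: a=23^1·(≡22), b=23^0·(≡4) mod 23; (22|23)=-1, (4|23)=+1; (−1)^{1·0·11}·(-1)^0·(+1)^1 = +1.
v=∞: -22287 < 0 and 627 > 0  ⇒  (a,b)_∞ = +1.
v=3: a=3^1·(≡2), b=3^5·(≡2) mod 3; (2|3)=-1, (2|3)=-1; (−1)^{1·5·1}·(-1)^5·(-1)^1 = -1.
v=5: a=5^2·(≡3), b=5^0·(≡2) mod 5; (3|5)=-1, (2|5)=-1; (−1)^{2·0·2}·(-1)^0·(-1)^2 = +1.
v=2: v_2(a)=-6, v_2(b)=2; units ≡ 1, 3 (mod 8); ε·ε+αω+βω = 0·1+-6·1+2·0 ≡ 0  ⇒  (a,b)_2 = +1.
(-22287, 627 / ℚ) ramifies at {3, 11}: a division algebra.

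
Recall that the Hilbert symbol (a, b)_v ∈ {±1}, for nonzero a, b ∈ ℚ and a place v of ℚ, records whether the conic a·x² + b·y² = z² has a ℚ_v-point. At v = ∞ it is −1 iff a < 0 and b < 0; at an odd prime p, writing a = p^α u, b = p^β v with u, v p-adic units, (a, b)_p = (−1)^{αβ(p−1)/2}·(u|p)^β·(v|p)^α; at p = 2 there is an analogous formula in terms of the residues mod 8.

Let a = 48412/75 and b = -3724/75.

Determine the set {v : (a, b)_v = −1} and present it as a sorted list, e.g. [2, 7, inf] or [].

[13, 19]

(a, b) ≡ (741, -57) mod (ℚ^×)²; places V = {2, 3, 5, 7, 13, 19, ∞}.
(a,b)_2: α=2, β=2; u≡5, v≡7 (mod 8); ε(u)ε(v)=0·1, αω(v)=2·0, βω(u)=2·1; sum ≡ 0  ⇒  +1.
(a,b)_3: α=-1, u≡1; β=-1, v≡2 (mod 3); (1|3)=+1, (2|3)=-1; sign (−1)^1·+1^-1·-1^-1 = +1.
(a,b)_5: α=-2, u≡4; β=-2, v≡2 (mod 5); (4|5)=+1, (2|5)=-1; sign (−1)^0·+1^-2·-1^-2 = +1.
(a,b)_7: α=2, u≡3; β=2, v≡3 (mod 7); (3|7)=-1, (3|7)=-1; sign (−1)^0·-1^2·-1^2 = +1.
(a,b)_19: α=1, u≡17; β=1, v≡6 (mod 19); (17|19)=+1, (6|19)=+1; sign (−1)^1·+1^1·+1^1 = -1.
(a,b)_∞: sgn(741)=+, sgn(-57)=−, so +1.
(a,b)_13: α=1, u≡11; β=0, v≡2 (mod 13); (11|13)=-1, (2|13)=-1; sign (−1)^0·-1^0·-1^1 = -1.
Ram(741, -57) = {13, 19}; no ℚ_13-point on the conic.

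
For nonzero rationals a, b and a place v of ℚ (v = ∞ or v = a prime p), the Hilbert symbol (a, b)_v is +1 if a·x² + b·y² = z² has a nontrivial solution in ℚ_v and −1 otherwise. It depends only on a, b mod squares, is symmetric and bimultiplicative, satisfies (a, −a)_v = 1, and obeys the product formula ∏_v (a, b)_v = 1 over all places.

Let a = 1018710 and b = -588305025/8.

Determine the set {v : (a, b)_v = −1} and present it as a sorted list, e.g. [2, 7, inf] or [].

[5, 7]

(a, b) ≡ (2310, -2) mod (ℚ^×)²; places V = {2, 3, 5, 7, 11, ∞}.
(a,b)_3: α=3, u≡2; β=4, v≡1 (mod 3); (2|3)=-1, (1|3)=+1; sign (−1)^0·-1^4·+1^3 = +1.
(a,b)_∞: sgn(2310)=+, sgn(-2)=−, so +1.
(a,b)_7: α=3, u≡2; β=4, v≡3 (mod 7); (2|7)=+1, (3|7)=-1; sign (−1)^0·+1^4·-1^3 = -1.
(a,b)_2: α=1, β=-3; u≡3, v≡7 (mod 8); ε(u)ε(v)=1·1, αω(v)=1·0, βω(u)=-3·1; sum ≡ 0  ⇒  +1.
(a,b)_11: α=1, u≡1; β=2, v≡1 (mod 11); (1|11)=+1, (1|11)=+1; sign (−1)^0·+1^2·+1^1 = +1.
(a,b)_5: α=1, u≡2; β=2, v≡3 (mod 5); (2|5)=-1, (3|5)=-1; sign (−1)^0·-1^2·-1^1 = -1.
Ram(2310, -2) = {5, 7}; no ℚ_5-point on the conic.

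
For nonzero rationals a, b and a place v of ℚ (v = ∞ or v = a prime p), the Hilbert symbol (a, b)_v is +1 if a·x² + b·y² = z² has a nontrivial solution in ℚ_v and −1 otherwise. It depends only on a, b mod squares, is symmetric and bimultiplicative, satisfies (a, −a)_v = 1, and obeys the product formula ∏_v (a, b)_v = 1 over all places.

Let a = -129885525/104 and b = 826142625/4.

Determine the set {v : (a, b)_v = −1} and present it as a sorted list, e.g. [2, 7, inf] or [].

(a, b) ≡ (-34034, 105) mod (ℚ^×)²; places V = {2, 3, 5, 7, 11, 13, 17, ∞}.
(a,b)_3: α=4, u≡1; β=3, v≡2 (mod 3); (1|3)=+1, (2|3)=-1; sign (−1)^0·+1^3·-1^4 = +1.
(a,b)_2: α=-3, β=-2; u≡7, v≡1 (mod 8); ε(u)ε(v)=1·0, αω(v)=-3·0, βω(u)=-2·0; sum ≡ 0  ⇒  +1.
(a,b)_∞: sgn(-34034)=−, sgn(105)=+, so +1.
(a,b)_5: α=2, u≡1; β=3, v≡4 (mod 5); (1|5)=+1, (4|5)=+1; sign (−1)^0·+1^3·+1^2 = +1.
(a,b)_17: α=1, u≡1; β=2, v≡6 (mod 17); (1|17)=+1, (6|17)=-1; sign (−1)^0·+1^2·-1^1 = -1.
(a,b)_7: α=3, u≡3; β=1, v≡1 (mod 7); (3|7)=-1, (1|7)=+1; sign (−1)^1·-1^1·+1^3 = +1.
(a,b)_11: α=1, u≡2; β=2, v≡6 (mod 11); (2|11)=-1, (6|11)=-1; sign (−1)^0·-1^2·-1^1 = -1.
(a,b)_13: α=-1, u≡11; β=0, v≡12 (mod 13); (11|13)=-1, (12|13)=+1; sign (−1)^0·-1^0·+1^-1 = +1.
Ram(-34034, 105) = {11, 17}; no ℚ_11-point on the conic.

[11, 17]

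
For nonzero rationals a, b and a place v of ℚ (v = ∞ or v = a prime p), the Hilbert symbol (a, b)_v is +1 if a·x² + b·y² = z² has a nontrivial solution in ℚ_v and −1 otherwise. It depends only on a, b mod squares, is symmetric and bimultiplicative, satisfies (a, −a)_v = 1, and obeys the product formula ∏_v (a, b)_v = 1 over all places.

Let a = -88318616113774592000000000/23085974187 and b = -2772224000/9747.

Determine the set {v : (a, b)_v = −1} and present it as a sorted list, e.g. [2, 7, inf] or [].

(a, b) ≡ (-510, -6630) mod (ℚ^×)²; places V = {2, 3, 5, 7, 13, 17, 19, ∞}.
(a,b)_17: α=3, u≡16; β=1, v≡4 (mod 17); (16|17)=+1, (4|17)=+1; sign (−1)^0·+1^1·+1^3 = +1.
(a,b)_13: α=4, u≡3; β=1, v≡10 (mod 13); (3|13)=+1, (10|13)=+1; sign (−1)^0·+1^1·+1^4 = +1.
(a,b)_∞: sgn(-510)=−, sgn(-6630)=−, so -1.
(a,b)_3: α=-11, u≡1; β=-3, v≡1 (mod 3); (1|3)=+1, (1|3)=+1; sign (−1)^1·+1^-3·+1^-11 = -1.
(a,b)_19: α=-4, u≡8; β=-2, v≡4 (mod 19); (8|19)=-1, (4|19)=+1; sign (−1)^0·-1^-2·+1^-4 = +1.
(a,b)_5: α=9, u≡3; β=3, v≡4 (mod 5); (3|5)=-1, (4|5)=+1; sign (−1)^0·-1^3·+1^9 = -1.
(a,b)_2: α=27, β=11; u≡1, v≡5 (mod 8); ε(u)ε(v)=0·0, αω(v)=27·1, βω(u)=11·0; sum ≡ 1  ⇒  -1.
(a,b)_7: α=4, u≡2; β=2, v≡3 (mod 7); (2|7)=+1, (3|7)=-1; sign (−1)^0·+1^2·-1^4 = +1.
(-510, -6630 / ℚ) ramifies at {2, 3, 5, ∞}: a division algebra.

[2, 3, 5, inf]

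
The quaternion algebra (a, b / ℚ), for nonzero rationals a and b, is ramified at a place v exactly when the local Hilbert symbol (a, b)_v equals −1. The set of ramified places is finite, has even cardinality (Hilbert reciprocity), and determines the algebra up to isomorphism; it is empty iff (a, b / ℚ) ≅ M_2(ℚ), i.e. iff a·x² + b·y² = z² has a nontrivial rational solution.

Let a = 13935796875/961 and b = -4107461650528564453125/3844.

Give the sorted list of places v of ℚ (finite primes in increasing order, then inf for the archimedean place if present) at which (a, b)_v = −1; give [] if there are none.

(a, b) ≡ (91, -165) mod (ℚ^×)²; places V = {2, 3, 5, 7, 11, 13, 29, 31, ∞}.
(a,b)_13: α=1, u≡6; β=2, v≡3 (mod 13); (6|13)=-1, (3|13)=+1; sign (−1)^0·-1^2·+1^1 = +1.
(a,b)_29: α=0, u≡6; β=2, v≡9 (mod 29); (6|29)=+1, (9|29)=+1; sign (−1)^0·+1^2·+1^0 = +1.
(a,b)_7: α=1, u≡3; β=2, v≡5 (mod 7); (3|7)=-1, (5|7)=-1; sign (−1)^0·-1^2·-1^1 = -1.
(a,b)_2: α=0, β=-2; u≡3, v≡3 (mod 8); ε(u)ε(v)=1·1, αω(v)=0·1, βω(u)=-2·1; sum ≡ 1  ⇒  -1.
(a,b)_5: α=6, u≡1; β=13, v≡3 (mod 5); (1|5)=+1, (3|5)=-1; sign (−1)^0·+1^13·-1^6 = +1.
(a,b)_31: α=-2, u≡21; β=-2, v≡12 (mod 31); (21|31)=-1, (12|31)=-1; sign (−1)^0·-1^-2·-1^-2 = +1.
(a,b)_3: α=4, u≡1; β=1, v≡2 (mod 3); (1|3)=+1, (2|3)=-1; sign (−1)^0·+1^1·-1^4 = +1.
(a,b)_11: α=2, u≡4; β=5, v≡2 (mod 11); (4|11)=+1, (2|11)=-1; sign (−1)^0·+1^5·-1^2 = +1.
(a,b)_∞: sgn(91)=+, sgn(-165)=−, so +1.
Ram(91, -165) = {2, 7}; no ℚ_2-point on the conic.

[2, 7]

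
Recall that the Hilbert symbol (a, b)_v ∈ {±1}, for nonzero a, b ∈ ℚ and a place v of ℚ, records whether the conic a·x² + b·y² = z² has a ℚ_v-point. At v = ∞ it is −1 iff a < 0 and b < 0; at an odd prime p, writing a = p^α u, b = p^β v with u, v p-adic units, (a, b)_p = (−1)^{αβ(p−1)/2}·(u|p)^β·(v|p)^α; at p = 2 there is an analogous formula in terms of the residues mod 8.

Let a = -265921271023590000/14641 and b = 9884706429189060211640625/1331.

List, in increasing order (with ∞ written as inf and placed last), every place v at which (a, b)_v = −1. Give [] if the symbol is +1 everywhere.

(a, b) ≡ (-119, 509795) mod (ℚ^×)²; places V = {2, 3, 5, 7, 11, 13, 17, 23, 31, ∞}.
(a,b)_13: α=2, u≡5; β=1, v≡6 (mod 13); (5|13)=-1, (6|13)=-1; sign (−1)^0·-1^1·-1^2 = -1.
(a,b)_7: α=1, u≡2; β=2, v≡5 (mod 7); (2|7)=+1, (5|7)=-1; sign (−1)^0·+1^2·-1^1 = -1.
(a,b)_17: α=3, u≡12; β=4, v≡16 (mod 17); (12|17)=-1, (16|17)=+1; sign (−1)^0·-1^4·+1^3 = +1.
(a,b)_11: α=-4, u≡6; β=-3, v≡2 (mod 11); (6|11)=-1, (2|11)=-1; sign (−1)^0·-1^-3·-1^-4 = -1.
(a,b)_5: α=4, u≡1; β=7, v≡4 (mod 5); (1|5)=+1, (4|5)=+1; sign (−1)^0·+1^7·+1^4 = +1.
(a,b)_3: α=2, u≡1; β=8, v≡2 (mod 3); (1|3)=+1, (2|3)=-1; sign (−1)^0·+1^8·-1^2 = +1.
(a,b)_2: α=4, β=0; u≡1, v≡3 (mod 8); ε(u)ε(v)=0·1, αω(v)=4·1, βω(u)=0·0; sum ≡ 0  ⇒  +1.
(a,b)_23: α=2, u≡22; β=3, v≡16 (mod 23); (22|23)=-1, (16|23)=+1; sign (−1)^0·-1^3·+1^2 = -1.
(a,b)_31: α=2, u≡28; β=3, v≡30 (mod 31); (28|31)=+1, (30|31)=-1; sign (−1)^0·+1^3·-1^2 = +1.
(a,b)_∞: sgn(-119)=−, sgn(509795)=+, so +1.
|Ram(-119, 509795)| = 4, even; anisotropic at {7, 11, 13, 23}.

[7, 11, 13, 23]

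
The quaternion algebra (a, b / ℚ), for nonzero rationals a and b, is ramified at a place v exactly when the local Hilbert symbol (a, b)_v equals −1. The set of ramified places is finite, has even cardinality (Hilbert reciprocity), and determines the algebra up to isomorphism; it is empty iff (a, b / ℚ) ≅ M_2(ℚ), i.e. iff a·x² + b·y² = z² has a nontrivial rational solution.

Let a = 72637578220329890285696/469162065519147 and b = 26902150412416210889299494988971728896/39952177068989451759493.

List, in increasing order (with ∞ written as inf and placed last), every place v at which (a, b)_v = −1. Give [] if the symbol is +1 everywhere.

(a, b) ≡ (76038, 8398) mod (ℚ^×)²; places V = {2, 3, 7, 11, 13, 17, 19, 23, 29, 31, 41, ∞}.
(a,b)_17: α=2, u≡5; β=3, v≡15 (mod 17); (5|17)=-1, (15|17)=+1; sign (−1)^0·-1^3·+1^2 = -1.
(a,b)_23: α=1, u≡14; β=2, v≡4 (mod 23); (14|23)=-1, (4|23)=+1; sign (−1)^0·-1^2·+1^1 = +1.
(a,b)_41: α=2, u≡22; β=4, v≡17 (mod 41); (22|41)=-1, (17|41)=-1; sign (−1)^0·-1^4·-1^2 = +1.
(a,b)_3: α=-1, u≡2; β=0, v≡1 (mod 3); (2|3)=-1, (1|3)=+1; sign (−1)^0·-1^0·+1^-1 = +1.
(a,b)_2: α=7, β=13; u≡3, v≡7 (mod 8); ε(u)ε(v)=1·1, αω(v)=7·0, βω(u)=13·1; sum ≡ 0  ⇒  +1.
(a,b)_7: α=-2, u≡1; β=-2, v≡3 (mod 7); (1|7)=+1, (3|7)=-1; sign (−1)^0·+1^-2·-1^-2 = +1.
(a,b)_31: α=-4, u≡26; β=-6, v≡4 (mod 31); (26|31)=-1, (4|31)=+1; sign (−1)^0·-1^-6·+1^-4 = +1.
(a,b)_13: α=-4, u≡3; β=-7, v≡12 (mod 13); (3|13)=+1, (12|13)=+1; sign (−1)^0·+1^-7·+1^-4 = +1.
(a,b)_∞: sgn(76038)=+, sgn(8398)=+, so +1.
(a,b)_11: α=-2, u≡2; β=-4, v≡4 (mod 11); (2|11)=-1, (4|11)=+1; sign (−1)^0·-1^-4·+1^-2 = +1.
(a,b)_29: α=5, u≡2; β=8, v≡12 (mod 29); (2|29)=-1, (12|29)=-1; sign (−1)^0·-1^8·-1^5 = -1.
(a,b)_19: α=5, u≡15; β=7, v≡6 (mod 19); (15|19)=-1, (6|19)=+1; sign (−1)^1·-1^7·+1^5 = +1.
Ram(76038, 8398) = {17, 29}; no ℚ_17-point on the conic.

[17, 29]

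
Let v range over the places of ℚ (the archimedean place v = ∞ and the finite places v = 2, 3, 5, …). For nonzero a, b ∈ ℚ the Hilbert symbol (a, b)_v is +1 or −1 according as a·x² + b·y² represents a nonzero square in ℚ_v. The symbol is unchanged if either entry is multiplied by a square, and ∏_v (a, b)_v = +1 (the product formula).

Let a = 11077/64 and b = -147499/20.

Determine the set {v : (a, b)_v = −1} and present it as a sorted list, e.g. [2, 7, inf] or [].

[5, 11, 23, 53]

(a, b) ≡ (11077, -6095) mod (ℚ^×)²; places V = {2, 5, 11, 19, 23, 53, ∞}.
(a,b)_11: α=1, u≡8; β=2, v≡10 (mod 11); (8|11)=-1, (10|11)=-1; sign (−1)^0·-1^2·-1^1 = -1.
(a,b)_∞: sgn(11077)=+, sgn(-6095)=−, so +1.
(a,b)_23: α=0, u≡11; β=1, v≡14 (mod 23); (11|23)=-1, (14|23)=-1; sign (−1)^0·-1^1·-1^0 = -1.
(a,b)_19: α=1, u≡10; β=0, v≡17 (mod 19); (10|19)=-1, (17|19)=+1; sign (−1)^0·-1^0·+1^1 = +1.
(a,b)_53: α=1, u≡19; β=1, v≡49 (mod 53); (19|53)=-1, (49|53)=+1; sign (−1)^0·-1^1·+1^1 = -1.
(a,b)_2: α=-6, β=-2; u≡5, v≡1 (mod 8); ε(u)ε(v)=0·0, αω(v)=-6·0, βω(u)=-2·1; sum ≡ 0  ⇒  +1.
(a,b)_5: α=0, u≡3; β=-1, v≡4 (mod 5); (3|5)=-1, (4|5)=+1; sign (−1)^0·-1^-1·+1^0 = -1.
(11077, -6095 / ℚ) ramifies at {5, 11, 23, 53}: a division algebra.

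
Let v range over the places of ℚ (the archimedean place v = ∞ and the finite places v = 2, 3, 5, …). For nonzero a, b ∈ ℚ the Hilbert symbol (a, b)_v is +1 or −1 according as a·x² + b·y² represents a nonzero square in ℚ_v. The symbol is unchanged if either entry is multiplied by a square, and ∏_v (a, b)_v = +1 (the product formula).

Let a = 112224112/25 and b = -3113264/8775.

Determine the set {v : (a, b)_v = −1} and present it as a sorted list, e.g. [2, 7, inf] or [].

Mod squares: a ≡ 7, b ≡ -429. Check v ∈ {∞, 2, 3, 5, 7, 11, 13, 19}.
v=11: a=11^2·(≡6), b=11^1·(≡9) mod 11; (6|11)=-1, (9|11)=+1; (−1)^{2·1·5}·(-1)^1·(+1)^2 = -1.
v=2: v_2(a)=4, v_2(b)=4; units ≡ 7, 3 (mod 8); ε·ε+αω+βω = 1·1+4·1+4·0 ≡ 1  ⇒  (a,b)_2 = -1.
v=19: a=19^0·(≡7), b=19^2·(≡12) mod 19; (7|19)=+1, (12|19)=-1; (−1)^{0·2·9}·(+1)^2·(-1)^0 = +1.
v=13: a=13^2·(≡5), b=13^-1·(≡11) mod 13; (5|13)=-1, (11|13)=-1; (−1)^{2·-1·6}·(-1)^-1·(-1)^2 = -1.
v=3: a=3^0·(≡1), b=3^-3·(≡1) mod 3; (1|3)=+1, (1|3)=+1; (−1)^{0·-3·1}·(+1)^-3·(+1)^0 = +1.
v=5: a=5^-2·(≡2), b=5^-2·(≡1) mod 5; (2|5)=-1, (1|5)=+1; (−1)^{-2·-2·2}·(-1)^-2·(+1)^-2 = +1.
v=∞: 7 > 0 and -429 < 0  ⇒  (a,b)_∞ = +1.
v=7: a=7^3·(≡1), b=7^2·(≡6) mod 7; (1|7)=+1, (6|7)=-1; (−1)^{3·2·3}·(+1)^2·(-1)^3 = -1.
|Ram(7, -429)| = 4, even; anisotropic at {2, 7, 11, 13}.

[2, 7, 11, 13]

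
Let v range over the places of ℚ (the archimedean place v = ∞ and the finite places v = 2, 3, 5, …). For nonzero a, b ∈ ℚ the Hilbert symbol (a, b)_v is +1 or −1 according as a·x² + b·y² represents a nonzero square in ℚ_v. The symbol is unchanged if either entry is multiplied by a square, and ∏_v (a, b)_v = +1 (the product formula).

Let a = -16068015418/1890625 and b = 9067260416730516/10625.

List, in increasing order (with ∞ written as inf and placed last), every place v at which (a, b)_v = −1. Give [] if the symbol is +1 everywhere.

[2, 3, 11, 23]

(a, b) ≡ (-18538, 20757) mod (ℚ^×)²; places V = {2, 3, 5, 7, 11, 13, 17, 19, 23, 31, 37, ∞}.
(a,b)_17: α=0, u≡2; β=-1, v≡11 (mod 17); (2|17)=+1, (11|17)=-1; sign (−1)^0·+1^-1·-1^0 = +1.
(a,b)_2: α=1, β=2; u≡3, v≡5 (mod 8); ε(u)ε(v)=1·0, αω(v)=1·1, βω(u)=2·1; sum ≡ 1  ⇒  -1.
(a,b)_7: α=4, u≡3; β=4, v≡4 (mod 7); (3|7)=-1, (4|7)=+1; sign (−1)^0·-1^4·+1^4 = +1.
(a,b)_19: α=2, u≡9; β=0, v≡4 (mod 19); (9|19)=+1, (4|19)=+1; sign (−1)^0·+1^0·+1^2 = +1.
(a,b)_3: α=0, u≡2; β=3, v≡1 (mod 3); (2|3)=-1, (1|3)=+1; sign (−1)^0·-1^3·+1^0 = -1.
(a,b)_11: α=-2, u≡8; β=1, v≡10 (mod 11); (8|11)=-1, (10|11)=-1; sign (−1)^0·-1^1·-1^-2 = -1.
(a,b)_13: α=1, u≡1; β=2, v≡1 (mod 13); (1|13)=+1, (1|13)=+1; sign (−1)^0·+1^2·+1^1 = +1.
(a,b)_∞: sgn(-18538)=−, sgn(20757)=+, so +1.
(a,b)_5: α=-6, u≡2; β=-4, v≡3 (mod 5); (2|5)=-1, (3|5)=-1; sign (−1)^0·-1^-4·-1^-6 = +1.
(a,b)_23: α=1, u≡20; β=2, v≡22 (mod 23); (20|23)=-1, (22|23)=-1; sign (−1)^0·-1^2·-1^1 = -1.
(a,b)_31: α=1, u≡3; β=2, v≡5 (mod 31); (3|31)=-1, (5|31)=+1; sign (−1)^0·-1^2·+1^1 = +1.
(a,b)_37: α=0, u≡36; β=1, v≡24 (mod 37); (36|37)=+1, (24|37)=-1; sign (−1)^0·+1^1·-1^0 = +1.
Ram(-18538, 20757) = {2, 3, 11, 23}; no ℚ_2-point on the conic.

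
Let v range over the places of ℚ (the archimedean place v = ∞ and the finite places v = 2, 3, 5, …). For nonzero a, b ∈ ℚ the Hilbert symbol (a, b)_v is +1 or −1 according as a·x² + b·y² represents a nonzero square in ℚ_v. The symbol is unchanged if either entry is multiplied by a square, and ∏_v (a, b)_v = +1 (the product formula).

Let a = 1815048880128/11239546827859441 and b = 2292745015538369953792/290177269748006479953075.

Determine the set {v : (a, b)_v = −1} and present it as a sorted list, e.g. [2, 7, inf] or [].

Mod squares: a ≡ 22, b ≡ 66. Check v ∈ {∞, 2, 3, 5, 7, 11, 13, 17, 23, 37}.
v=23: a=23^-2·(≡17), b=23^-2·(≡7) mod 23; (17|23)=-1, (7|23)=-1; (−1)^{-2·-2·11}·(-1)^-2·(-1)^-2 = +1.
v=17: a=17^2·(≡6), b=17^4·(≡9) mod 17; (6|17)=-1, (9|17)=+1; (−1)^{2·4·8}·(-1)^4·(+1)^2 = +1.
v=3: a=3^2·(≡1), b=3^-3·(≡1) mod 3; (1|3)=+1, (1|3)=+1; (−1)^{2·-3·1}·(+1)^-3·(+1)^2 = +1.
v=7: a=7^-2·(≡2), b=7^4·(≡6) mod 7; (2|7)=+1, (6|7)=-1; (−1)^{-2·4·3}·(+1)^4·(-1)^-2 = +1.
v=11: a=11^3·(≡10), b=11^3·(≡8) mod 11; (10|11)=-1, (8|11)=-1; (−1)^{3·3·5}·(-1)^3·(-1)^3 = -1.
v=2: v_2(a)=19, v_2(b)=33; units ≡ 3, 1 (mod 8); ε·ε+αω+βω = 1·0+19·0+33·1 ≡ 1  ⇒  (a,b)_2 = -1.
v=∞: 22 > 0 and 66 > 0  ⇒  (a,b)_∞ = +1.
v=37: a=37^-6·(≡5), b=37^-10·(≡22) mod 37; (5|37)=-1, (22|37)=-1; (−1)^{-6·-10·18}·(-1)^-10·(-1)^-6 = +1.
v=13: a=13^-2·(≡3), b=13^-2·(≡10) mod 13; (3|13)=+1, (10|13)=+1; (−1)^{-2·-2·6}·(+1)^-2·(+1)^-2 = +1.
v=5: a=5^0·(≡3), b=5^-2·(≡4) mod 5; (3|5)=-1, (4|5)=+1; (−1)^{0·-2·2}·(-1)^-2·(+1)^0 = +1.
(22, 66 / ℚ) ramifies at {2, 11}: a division algebra.

[2, 11]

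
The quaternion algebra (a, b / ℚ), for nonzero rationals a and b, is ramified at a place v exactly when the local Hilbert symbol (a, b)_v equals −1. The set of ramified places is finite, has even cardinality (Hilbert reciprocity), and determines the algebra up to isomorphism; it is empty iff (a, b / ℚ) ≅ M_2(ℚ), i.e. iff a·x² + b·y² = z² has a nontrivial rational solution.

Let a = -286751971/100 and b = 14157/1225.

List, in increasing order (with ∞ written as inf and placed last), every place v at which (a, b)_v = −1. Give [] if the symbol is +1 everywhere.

Mod squares: a ≡ -2369851, b ≡ 13. Check v ∈ {∞, 2, 3, 5, 7, 11, 13, 17, 19, 23, 29}.
v=29: a=29^1·(≡19), b=29^0·(≡9) mod 29; (19|29)=-1, (9|29)=+1; (−1)^{1·0·14}·(-1)^0·(+1)^1 = +1.
v=∞: -2369851 < 0 and 13 > 0  ⇒  (a,b)_∞ = +1.
v=11: a=11^3·(≡5), b=11^2·(≡10) mod 11; (5|11)=+1, (10|11)=-1; (−1)^{3·2·5}·(+1)^2·(-1)^3 = -1.
v=3: a=3^0·(≡2), b=3^2·(≡1) mod 3; (2|3)=-1, (1|3)=+1; (−1)^{0·2·1}·(-1)^2·(+1)^0 = +1.
v=2: v_2(a)=-2, v_2(b)=0; units ≡ 5, 5 (mod 8); ε·ε+αω+βω = 0·0+-2·1+0·1 ≡ 0  ⇒  (a,b)_2 = +1.
v=23: a=23^1·(≡8), b=23^0·(≡2) mod 23; (8|23)=+1, (2|23)=+1; (−1)^{1·0·11}·(+1)^0·(+1)^1 = +1.
v=7: a=7^0·(≡6), b=7^-2·(≡6) mod 7; (6|7)=-1, (6|7)=-1; (−1)^{0·-2·3}·(-1)^-2·(-1)^0 = +1.
v=13: a=13^0·(≡3), b=13^1·(≡12) mod 13; (3|13)=+1, (12|13)=+1; (−1)^{0·1·6}·(+1)^1·(+1)^0 = +1.
v=19: a=19^1·(≡16), b=19^0·(≡15) mod 19; (16|19)=+1, (15|19)=-1; (−1)^{1·0·9}·(+1)^0·(-1)^1 = -1.
v=17: a=17^1·(≡3), b=17^0·(≡13) mod 17; (3|17)=-1, (13|17)=+1; (−1)^{1·0·8}·(-1)^0·(+1)^1 = +1.
v=5: a=5^-2·(≡1), b=5^-2·(≡3) mod 5; (1|5)=+1, (3|5)=-1; (−1)^{-2·-2·2}·(+1)^-2·(-1)^-2 = +1.
|Ram(-2369851, 13)| = 2, even; anisotropic at {11, 19}.

[11, 19]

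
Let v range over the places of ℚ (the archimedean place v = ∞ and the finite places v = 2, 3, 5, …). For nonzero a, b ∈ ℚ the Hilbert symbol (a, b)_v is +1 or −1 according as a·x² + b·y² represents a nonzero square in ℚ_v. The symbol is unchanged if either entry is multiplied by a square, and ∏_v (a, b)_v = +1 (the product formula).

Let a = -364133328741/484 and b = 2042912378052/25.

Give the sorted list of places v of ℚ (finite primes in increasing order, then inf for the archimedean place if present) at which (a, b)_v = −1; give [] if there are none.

Mod squares: a ≡ -112075509, b ≡ 1205113. Check v ∈ {∞, 2, 3, 5, 7, 11, 13, 17, 19, 31, 41}.
v=2: v_2(a)=-2, v_2(b)=2; units ≡ 3, 1 (mod 8); ε·ε+αω+βω = 1·0+-2·0+2·1 ≡ 0  ⇒  (a,b)_2 = +1.
v=17: a=17^1·(≡2), b=17^1·(≡13) mod 17; (2|17)=+1, (13|17)=+1; (−1)^{1·1·8}·(+1)^1·(+1)^1 = +1.
v=3: a=3^3·(≡2), b=3^2·(≡1) mod 3; (2|3)=-1, (1|3)=+1; (−1)^{3·2·1}·(-1)^2·(+1)^3 = +1.
v=11: a=11^-2·(≡4), b=11^0·(≡6) mod 11; (4|11)=+1, (6|11)=-1; (−1)^{-2·0·5}·(+1)^0·(-1)^-2 = +1.
v=19: a=19^3·(≡10), b=19^1·(≡1) mod 19; (10|19)=-1, (1|19)=+1; (−1)^{3·1·9}·(-1)^1·(+1)^3 = +1.
v=31: a=31^1·(≡18), b=31^2·(≡25) mod 31; (18|31)=+1, (25|31)=+1; (−1)^{1·2·15}·(+1)^2·(+1)^1 = +1.
v=7: a=7^1·(≡5), b=7^3·(≡4) mod 7; (5|7)=-1, (4|7)=+1; (−1)^{1·3·3}·(-1)^3·(+1)^1 = +1.
v=5: a=5^0·(≡1), b=5^-2·(≡2) mod 5; (1|5)=+1, (2|5)=-1; (−1)^{0·-2·2}·(+1)^-2·(-1)^0 = +1.
v=41: a=41^1·(≡27), b=41^1·(≡25) mod 41; (27|41)=-1, (25|41)=+1; (−1)^{1·1·20}·(-1)^1·(+1)^1 = -1.
v=13: a=13^1·(≡3), b=13^1·(≡8) mod 13; (3|13)=+1, (8|13)=-1; (−1)^{1·1·6}·(+1)^1·(-1)^1 = -1.
v=∞: -112075509 < 0 and 1205113 > 0  ⇒  (a,b)_∞ = +1.
Ram(-112075509, 1205113) = {13, 41}; no ℚ_13-point on the conic.

[13, 41]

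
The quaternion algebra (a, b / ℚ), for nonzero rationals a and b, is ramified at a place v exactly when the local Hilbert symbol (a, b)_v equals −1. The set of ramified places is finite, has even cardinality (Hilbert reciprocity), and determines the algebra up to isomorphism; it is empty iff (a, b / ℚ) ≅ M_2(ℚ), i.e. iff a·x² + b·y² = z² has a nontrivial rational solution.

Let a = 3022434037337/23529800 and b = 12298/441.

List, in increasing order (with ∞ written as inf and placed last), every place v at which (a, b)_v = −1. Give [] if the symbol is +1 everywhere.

Mod squares: a ≡ 946, b ≡ 12298. Check v ∈ {∞, 2, 3, 5, 7, 11, 13, 43}.
v=3: a=3^0·(≡1), b=3^-2·(≡1) mod 3; (1|3)=+1, (1|3)=+1; (−1)^{0·-2·1}·(+1)^-2·(+1)^0 = +1.
v=43: a=43^3·(≡27), b=43^1·(≡26) mod 43; (27|43)=-1, (26|43)=-1; (−1)^{3·1·21}·(-1)^1·(-1)^3 = -1.
v=2: v_2(a)=-3, v_2(b)=1; units ≡ 1, 5 (mod 8); ε·ε+αω+βω = 0·0+-3·1+1·0 ≡ 1  ⇒  (a,b)_2 = -1.
v=∞: 946 > 0 and 12298 > 0  ⇒  (a,b)_∞ = +1.
v=11: a=11^3·(≡9), b=11^1·(≡7) mod 11; (9|11)=+1, (7|11)=-1; (−1)^{3·1·5}·(+1)^1·(-1)^3 = +1.
v=13: a=13^4·(≡1), b=13^1·(≡3) mod 13; (1|13)=+1, (3|13)=+1; (−1)^{4·1·6}·(+1)^1·(+1)^4 = +1.
v=7: a=7^-6·(≡2), b=7^-2·(≡3) mod 7; (2|7)=+1, (3|7)=-1; (−1)^{-6·-2·3}·(+1)^-2·(-1)^-6 = +1.
v=5: a=5^-2·(≡1), b=5^0·(≡3) mod 5; (1|5)=+1, (3|5)=-1; (−1)^{-2·0·2}·(+1)^0·(-1)^-2 = +1.
(946, 12298 / ℚ) ramifies at {2, 43}: a division algebra.

[2, 43]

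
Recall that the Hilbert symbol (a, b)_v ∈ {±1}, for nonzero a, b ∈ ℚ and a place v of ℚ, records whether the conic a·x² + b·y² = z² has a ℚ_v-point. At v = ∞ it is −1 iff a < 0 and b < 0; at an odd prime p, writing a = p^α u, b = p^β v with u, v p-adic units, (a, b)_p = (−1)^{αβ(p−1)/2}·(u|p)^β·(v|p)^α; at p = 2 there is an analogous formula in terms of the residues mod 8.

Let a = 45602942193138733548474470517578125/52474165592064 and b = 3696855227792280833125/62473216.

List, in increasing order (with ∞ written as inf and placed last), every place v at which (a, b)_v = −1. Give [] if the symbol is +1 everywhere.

[2, 11, 37, 41]

Mod squares: a ≡ 154734, b ≡ 253. Check v ∈ {∞, 2, 3, 5, 7, 11, 13, 17, 19, 23, 37, 41}.
v=2: v_2(a)=-27, v_2(b)=-10; units ≡ 7, 5 (mod 8); ε·ε+αω+βω = 1·0+-27·1+-10·0 ≡ 1  ⇒  (a,b)_2 = -1.
v=17: a=17^3·(≡5), b=17^2·(≡8) mod 17; (5|17)=-1, (8|17)=+1; (−1)^{3·2·8}·(-1)^2·(+1)^3 = +1.
v=13: a=13^0·(≡5), b=13^-2·(≡6) mod 13; (5|13)=-1, (6|13)=-1; (−1)^{0·-2·6}·(-1)^-2·(-1)^0 = +1.
v=11: a=11^8·(≡8), b=11^5·(≡5) mod 11; (8|11)=-1, (5|11)=+1; (−1)^{8·5·5}·(-1)^5·(+1)^8 = -1.
v=37: a=37^3·(≡11), b=37^2·(≡15) mod 37; (11|37)=+1, (15|37)=-1; (−1)^{3·2·18}·(+1)^2·(-1)^3 = -1.
v=∞: 154734 > 0 and 253 > 0  ⇒  (a,b)_∞ = +1.
v=7: a=7^4·(≡5), b=7^4·(≡1) mod 7; (5|7)=-1, (1|7)=+1; (−1)^{4·4·3}·(-1)^4·(+1)^4 = +1.
v=41: a=41^3·(≡20), b=41^2·(≡27) mod 41; (20|41)=+1, (27|41)=-1; (−1)^{3·2·20}·(+1)^2·(-1)^3 = -1.
v=19: a=19^-4·(≡5), b=19^-2·(≡6) mod 19; (5|19)=+1, (6|19)=+1; (−1)^{-4·-2·9}·(+1)^-2·(+1)^-4 = +1.
v=5: a=5^10·(≡4), b=5^4·(≡3) mod 5; (4|5)=+1, (3|5)=-1; (−1)^{10·4·2}·(+1)^4·(-1)^10 = +1.
v=3: a=3^-1·(≡2), b=3^0·(≡1) mod 3; (2|3)=-1, (1|3)=+1; (−1)^{-1·0·1}·(-1)^0·(+1)^-1 = +1.
v=23: a=23^2·(≡3), b=23^1·(≡15) mod 23; (3|23)=+1, (15|23)=-1; (−1)^{2·1·11}·(+1)^1·(-1)^2 = +1.
|Ram(154734, 253)| = 4, even; anisotropic at {2, 11, 37, 41}.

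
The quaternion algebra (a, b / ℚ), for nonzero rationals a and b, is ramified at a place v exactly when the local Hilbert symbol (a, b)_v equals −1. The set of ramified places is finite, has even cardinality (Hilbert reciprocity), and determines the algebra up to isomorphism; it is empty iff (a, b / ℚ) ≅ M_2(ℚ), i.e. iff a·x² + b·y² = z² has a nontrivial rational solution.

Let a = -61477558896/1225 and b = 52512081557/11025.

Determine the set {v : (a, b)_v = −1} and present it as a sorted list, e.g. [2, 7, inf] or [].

[3, 13, 43, 47]

Mod squares: a ≡ -2285751, b ≡ 31238597. Check v ∈ {∞, 2, 3, 5, 7, 13, 29, 41, 43, 47}.
v=∞: -2285751 < 0 and 31238597 > 0  ⇒  (a,b)_∞ = +1.
v=2: v_2(a)=4, v_2(b)=0; units ≡ 1, 5 (mod 8); ε·ε+αω+βω = 0·0+4·1+0·0 ≡ 0  ⇒  (a,b)_2 = +1.
v=7: a=7^-2·(≡4), b=7^-2·(≡5) mod 7; (4|7)=+1, (5|7)=-1; (−1)^{-2·-2·3}·(+1)^-2·(-1)^-2 = +1.
v=43: a=43^1·(≡34), b=43^1·(≡34) mod 43; (34|43)=-1, (34|43)=-1; (−1)^{1·1·21}·(-1)^1·(-1)^1 = -1.
v=5: a=5^-2·(≡1), b=5^-2·(≡2) mod 5; (1|5)=+1, (2|5)=-1; (−1)^{-2·-2·2}·(+1)^-2·(-1)^-2 = +1.
v=13: a=13^1·(≡5), b=13^1·(≡1) mod 13; (5|13)=-1, (1|13)=+1; (−1)^{1·1·6}·(-1)^1·(+1)^1 = -1.
v=3: a=3^1·(≡2), b=3^-2·(≡2) mod 3; (2|3)=-1, (2|3)=-1; (−1)^{1·-2·1}·(-1)^-2·(-1)^1 = -1.
v=41: a=41^2·(≡36), b=41^3·(≡17) mod 41; (36|41)=+1, (17|41)=-1; (−1)^{2·3·20}·(+1)^3·(-1)^2 = +1.
v=47: a=47^1·(≡1), b=47^1·(≡32) mod 47; (1|47)=+1, (32|47)=+1; (−1)^{1·1·23}·(+1)^1·(+1)^1 = -1.
v=29: a=29^1·(≡18), b=29^1·(≡14) mod 29; (18|29)=-1, (14|29)=-1; (−1)^{1·1·14}·(-1)^1·(-1)^1 = +1.
|Ram(-2285751, 31238597)| = 4, even; anisotropic at {3, 13, 43, 47}.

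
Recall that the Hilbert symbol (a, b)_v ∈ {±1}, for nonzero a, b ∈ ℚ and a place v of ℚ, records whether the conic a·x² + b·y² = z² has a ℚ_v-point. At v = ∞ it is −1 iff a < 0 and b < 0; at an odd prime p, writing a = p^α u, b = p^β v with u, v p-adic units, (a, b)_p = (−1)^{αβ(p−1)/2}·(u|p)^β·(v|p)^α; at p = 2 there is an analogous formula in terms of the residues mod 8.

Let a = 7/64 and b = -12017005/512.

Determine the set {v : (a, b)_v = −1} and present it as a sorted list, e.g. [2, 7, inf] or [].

[2, 5, 11, 13]

Mod squares: a ≡ 7, b ≡ -10010. Check v ∈ {∞, 2, 5, 7, 11, 13}.
v=2: v_2(a)=-6, v_2(b)=-9; units ≡ 7, 3 (mod 8); ε·ε+αω+βω = 1·1+-6·1+-9·0 ≡ 1  ⇒  (a,b)_2 = -1.
v=13: a=13^0·(≡6), b=13^1·(≡9) mod 13; (6|13)=-1, (9|13)=+1; (−1)^{0·1·6}·(-1)^1·(+1)^0 = -1.
v=11: a=11^0·(≡2), b=11^1·(≡9) mod 11; (2|11)=-1, (9|11)=+1; (−1)^{0·1·5}·(-1)^1·(+1)^0 = -1.
v=5: a=5^0·(≡3), b=5^1·(≡2) mod 5; (3|5)=-1, (2|5)=-1; (−1)^{0·1·2}·(-1)^1·(-1)^0 = -1.
v=7: a=7^1·(≡1), b=7^5·(≡6) mod 7; (1|7)=+1, (6|7)=-1; (−1)^{1·5·3}·(+1)^5·(-1)^1 = +1.
v=∞: 7 > 0 and -10010 < 0  ⇒  (a,b)_∞ = +1.
Ram(7, -10010) = {2, 5, 11, 13}; no ℚ_2-point on the conic.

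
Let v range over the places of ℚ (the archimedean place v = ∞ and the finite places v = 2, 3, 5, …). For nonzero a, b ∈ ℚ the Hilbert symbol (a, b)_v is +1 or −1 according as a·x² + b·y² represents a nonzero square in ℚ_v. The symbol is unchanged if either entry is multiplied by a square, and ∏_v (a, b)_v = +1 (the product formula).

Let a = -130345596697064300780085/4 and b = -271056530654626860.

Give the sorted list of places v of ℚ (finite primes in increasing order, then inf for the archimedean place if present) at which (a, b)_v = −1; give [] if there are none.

Mod squares: a ≡ -2859285, b ≡ -2035. Check v ∈ {∞, 2, 3, 5, 11, 13, 31, 37, 43}.
v=5: a=5^1·(≡2), b=5^1·(≡3) mod 5; (2|5)=-1, (3|5)=-1; (−1)^{1·1·2}·(-1)^1·(-1)^1 = +1.
v=∞: -2859285 < 0 and -2035 < 0  ⇒  (a,b)_∞ = -1.
v=2: v_2(a)=-2, v_2(b)=2; units ≡ 3, 5 (mod 8); ε·ε+αω+βω = 1·0+-2·1+2·1 ≡ 0  ⇒  (a,b)_2 = +1.
v=3: a=3^5·(≡2), b=3^4·(≡2) mod 3; (2|3)=-1, (2|3)=-1; (−1)^{5·4·1}·(-1)^4·(-1)^5 = -1.
v=37: a=37^4·(≡9), b=37^3·(≡35) mod 37; (9|37)=+1, (35|37)=-1; (−1)^{4·3·18}·(+1)^3·(-1)^4 = +1.
v=43: a=43^3·(≡3), b=43^2·(≡7) mod 43; (3|43)=-1, (7|43)=-1; (−1)^{3·2·21}·(-1)^2·(-1)^3 = -1.
v=13: a=13^3·(≡6), b=13^2·(≡7) mod 13; (6|13)=-1, (7|13)=-1; (−1)^{3·2·6}·(-1)^2·(-1)^3 = -1.
v=31: a=31^3·(≡6), b=31^2·(≡26) mod 31; (6|31)=-1, (26|31)=-1; (−1)^{3·2·15}·(-1)^2·(-1)^3 = -1.
v=11: a=11^1·(≡2), b=11^1·(≡8) mod 11; (2|11)=-1, (8|11)=-1; (−1)^{1·1·5}·(-1)^1·(-1)^1 = -1.
Ram(-2859285, -2035) = {3, 11, 13, 31, 43, ∞}; no ℚ_3-point on the conic.

[3, 11, 13, 31, 43, inf]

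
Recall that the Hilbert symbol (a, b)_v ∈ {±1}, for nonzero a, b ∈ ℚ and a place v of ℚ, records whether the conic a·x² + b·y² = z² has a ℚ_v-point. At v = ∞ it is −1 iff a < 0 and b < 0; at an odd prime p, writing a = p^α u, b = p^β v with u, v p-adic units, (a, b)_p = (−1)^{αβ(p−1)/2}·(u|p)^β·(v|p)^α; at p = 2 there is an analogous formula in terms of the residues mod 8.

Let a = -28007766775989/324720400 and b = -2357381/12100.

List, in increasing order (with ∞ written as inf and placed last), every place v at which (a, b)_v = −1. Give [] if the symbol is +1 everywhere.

[2, 11, 29, inf]

(a, b) ≡ (-1190189, -13949) mod (ℚ^×)²; places V = {2, 3, 5, 7, 11, 13, 17, 29, 37, 41, 53, ∞}.
(a,b)_41: α=1, u≡21; β=0, v≡32 (mod 41); (21|41)=+1, (32|41)=+1; sign (−1)^0·+1^0·+1^1 = +1.
(a,b)_17: α=-2, u≡15; β=0, v≡2 (mod 17); (15|17)=+1, (2|17)=+1; sign (−1)^0·+1^0·+1^-2 = +1.
(a,b)_13: α=1, u≡6; β=3, v≡11 (mod 13); (6|13)=-1, (11|13)=-1; sign (−1)^0·-1^3·-1^1 = +1.
(a,b)_11: α=3, u≡2; β=-2, v≡7 (mod 11); (2|11)=-1, (7|11)=-1; sign (−1)^0·-1^-2·-1^3 = -1.
(a,b)_7: α=5, u≡6; β=0, v≡4 (mod 7); (6|7)=-1, (4|7)=+1; sign (−1)^0·-1^0·+1^5 = +1.
(a,b)_3: α=4, u≡1; β=0, v≡1 (mod 3); (1|3)=+1, (1|3)=+1; sign (−1)^0·+1^0·+1^4 = +1.
(a,b)_53: α=-2, u≡33; β=0, v≡7 (mod 53); (33|53)=-1, (7|53)=+1; sign (−1)^0·-1^0·+1^-2 = +1.
(a,b)_37: α=0, u≡25; β=1, v≡1 (mod 37); (25|37)=+1, (1|37)=+1; sign (−1)^0·+1^1·+1^0 = +1.
(a,b)_∞: sgn(-1190189)=−, sgn(-13949)=−, so -1.
(a,b)_5: α=-2, u≡1; β=-2, v≡1 (mod 5); (1|5)=+1, (1|5)=+1; sign (−1)^0·+1^-2·+1^-2 = +1.
(a,b)_29: α=1, u≡16; β=1, v≡8 (mod 29); (16|29)=+1, (8|29)=-1; sign (−1)^0·+1^1·-1^1 = -1.
(a,b)_2: α=-4, β=-2; u≡3, v≡3 (mod 8); ε(u)ε(v)=1·1, αω(v)=-4·1, βω(u)=-2·1; sum ≡ 1  ⇒  -1.
(-1190189, -13949 / ℚ) ramifies at {2, 11, 29, ∞}: a division algebra.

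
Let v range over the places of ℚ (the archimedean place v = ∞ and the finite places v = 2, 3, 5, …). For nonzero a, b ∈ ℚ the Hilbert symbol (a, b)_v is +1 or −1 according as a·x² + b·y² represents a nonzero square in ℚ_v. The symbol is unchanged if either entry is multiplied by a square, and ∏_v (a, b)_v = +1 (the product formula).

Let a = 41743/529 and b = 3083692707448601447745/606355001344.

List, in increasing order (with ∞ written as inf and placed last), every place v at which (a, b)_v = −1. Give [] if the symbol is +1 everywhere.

Mod squares: a ≡ 247, b ≡ 140505. Check v ∈ {∞, 2, 3, 5, 7, 13, 17, 19, 23, 29}.
v=7: a=7^0·(≡4), b=7^2·(≡1) mod 7; (4|7)=+1, (1|7)=+1; (−1)^{0·2·3}·(+1)^2·(+1)^0 = +1.
v=23: a=23^-2·(≡21), b=23^-6·(≡11) mod 23; (21|23)=-1, (11|23)=-1; (−1)^{-2·-6·11}·(-1)^-6·(-1)^-2 = +1.
v=13: a=13^3·(≡5), b=13^10·(≡3) mod 13; (5|13)=-1, (3|13)=+1; (−1)^{3·10·6}·(-1)^10·(+1)^3 = +1.
v=3: a=3^0·(≡1), b=3^3·(≡2) mod 3; (1|3)=+1, (2|3)=-1; (−1)^{0·3·1}·(+1)^3·(-1)^0 = +1.
v=29: a=29^0·(≡10), b=29^1·(≡21) mod 29; (10|29)=-1, (21|29)=-1; (−1)^{0·1·14}·(-1)^1·(-1)^0 = -1.
v=5: a=5^0·(≡2), b=5^1·(≡1) mod 5; (2|5)=-1, (1|5)=+1; (−1)^{0·1·2}·(-1)^1·(+1)^0 = -1.
v=19: a=19^1·(≡15), b=19^3·(≡11) mod 19; (15|19)=-1, (11|19)=+1; (−1)^{1·3·9}·(-1)^3·(+1)^1 = +1.
v=17: a=17^0·(≡4), b=17^1·(≡7) mod 17; (4|17)=+1, (7|17)=-1; (−1)^{0·1·8}·(+1)^1·(-1)^0 = +1.
v=∞: 247 > 0 and 140505 > 0  ⇒  (a,b)_∞ = +1.
v=2: v_2(a)=0, v_2(b)=-12; units ≡ 7, 1 (mod 8); ε·ε+αω+βω = 1·0+0·0+-12·0 ≡ 0  ⇒  (a,b)_2 = +1.
Ram(247, 140505) = {5, 29}; no ℚ_5-point on the conic.

[5, 29]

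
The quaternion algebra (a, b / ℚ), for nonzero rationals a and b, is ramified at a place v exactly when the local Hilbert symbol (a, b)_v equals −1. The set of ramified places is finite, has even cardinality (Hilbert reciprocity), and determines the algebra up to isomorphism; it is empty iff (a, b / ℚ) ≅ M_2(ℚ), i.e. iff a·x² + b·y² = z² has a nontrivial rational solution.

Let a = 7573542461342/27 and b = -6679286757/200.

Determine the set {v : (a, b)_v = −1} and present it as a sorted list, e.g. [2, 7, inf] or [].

[11, 17]

Mod squares: a ≡ 1914, b ≡ -14586. Check v ∈ {∞, 2, 3, 5, 11, 13, 17, 29}.
v=11: a=11^1·(≡9), b=11^3·(≡4) mod 11; (9|11)=+1, (4|11)=+1; (−1)^{1·3·5}·(+1)^3·(+1)^1 = -1.
v=13: a=13^2·(≡3), b=13^1·(≡3) mod 13; (3|13)=+1, (3|13)=+1; (−1)^{2·1·6}·(+1)^1·(+1)^2 = +1.
v=29: a=29^3·(≡26), b=29^2·(≡7) mod 29; (26|29)=-1, (7|29)=+1; (−1)^{3·2·14}·(-1)^2·(+1)^3 = +1.
v=17: a=17^4·(≡3), b=17^1·(≡8) mod 17; (3|17)=-1, (8|17)=+1; (−1)^{4·1·8}·(-1)^1·(+1)^4 = -1.
v=3: a=3^-3·(≡2), b=3^3·(≡1) mod 3; (2|3)=-1, (1|3)=+1; (−1)^{-3·3·1}·(-1)^3·(+1)^-3 = +1.
v=2: v_2(a)=1, v_2(b)=-3; units ≡ 5, 3 (mod 8); ε·ε+αω+βω = 0·1+1·1+-3·1 ≡ 0  ⇒  (a,b)_2 = +1.
v=5: a=5^0·(≡1), b=5^-2·(≡1) mod 5; (1|5)=+1, (1|5)=+1; (−1)^{0·-2·2}·(+1)^-2·(+1)^0 = +1.
v=∞: 1914 > 0 and -14586 < 0  ⇒  (a,b)_∞ = +1.
Ram(1914, -14586) = {11, 17}; no ℚ_11-point on the conic.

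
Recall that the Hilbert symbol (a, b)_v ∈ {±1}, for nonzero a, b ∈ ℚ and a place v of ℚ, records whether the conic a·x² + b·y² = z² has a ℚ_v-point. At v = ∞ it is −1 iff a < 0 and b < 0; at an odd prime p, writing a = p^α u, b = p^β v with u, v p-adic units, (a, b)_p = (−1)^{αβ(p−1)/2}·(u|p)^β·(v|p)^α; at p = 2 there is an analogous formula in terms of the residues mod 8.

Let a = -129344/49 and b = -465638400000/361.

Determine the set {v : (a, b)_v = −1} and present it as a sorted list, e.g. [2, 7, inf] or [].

[43, inf]

Mod squares: a ≡ -2021, b ≡ -20210. Check v ∈ {∞, 2, 3, 5, 7, 19, 43, 47}.
v=5: a=5^0·(≡4), b=5^5·(≡2) mod 5; (4|5)=+1, (2|5)=-1; (−1)^{0·5·2}·(+1)^5·(-1)^0 = +1.
v=19: a=19^0·(≡18), b=19^-2·(≡9) mod 19; (18|19)=-1, (9|19)=+1; (−1)^{0·-2·9}·(-1)^-2·(+1)^0 = +1.
v=3: a=3^0·(≡1), b=3^2·(≡1) mod 3; (1|3)=+1, (1|3)=+1; (−1)^{0·2·1}·(+1)^2·(+1)^0 = +1.
v=47: a=47^1·(≡34), b=47^1·(≡45) mod 47; (34|47)=+1, (45|47)=-1; (−1)^{1·1·23}·(+1)^1·(-1)^1 = +1.
v=2: v_2(a)=6, v_2(b)=13; units ≡ 3, 7 (mod 8); ε·ε+αω+βω = 1·1+6·0+13·1 ≡ 0  ⇒  (a,b)_2 = +1.
v=∞: -2021 < 0 and -20210 < 0  ⇒  (a,b)_∞ = -1.
v=7: a=7^-2·(≡2), b=7^0·(≡6) mod 7; (2|7)=+1, (6|7)=-1; (−1)^{-2·0·3}·(+1)^0·(-1)^-2 = +1.
v=43: a=43^1·(≡29), b=43^1·(≡30) mod 43; (29|43)=-1, (30|43)=-1; (−1)^{1·1·21}·(-1)^1·(-1)^1 = -1.
|Ram(-2021, -20210)| = 2, even; anisotropic at {43, ∞}.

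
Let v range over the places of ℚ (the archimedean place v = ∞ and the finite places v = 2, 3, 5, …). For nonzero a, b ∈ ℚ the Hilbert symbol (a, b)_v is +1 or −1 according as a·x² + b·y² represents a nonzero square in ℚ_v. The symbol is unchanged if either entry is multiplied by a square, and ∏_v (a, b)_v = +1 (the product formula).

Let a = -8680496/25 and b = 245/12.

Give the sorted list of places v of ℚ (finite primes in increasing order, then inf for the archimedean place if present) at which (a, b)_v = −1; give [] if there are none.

[31, 37]

Mod squares: a ≡ -542531, b ≡ 15. Check v ∈ {∞, 2, 3, 5, 7, 11, 31, 37, 43}.
v=∞: -542531 < 0 and 15 > 0  ⇒  (a,b)_∞ = +1.
v=2: v_2(a)=4, v_2(b)=-2; units ≡ 5, 7 (mod 8); ε·ε+αω+βω = 0·1+4·0+-2·1 ≡ 0  ⇒  (a,b)_2 = +1.
v=7: a=7^0·(≡2), b=7^2·(≡1) mod 7; (2|7)=+1, (1|7)=+1; (−1)^{0·2·3}·(+1)^2·(+1)^0 = +1.
v=31: a=31^1·(≡4), b=31^0·(≡23) mod 31; (4|31)=+1, (23|31)=-1; (−1)^{1·0·15}·(+1)^0·(-1)^1 = -1.
v=5: a=5^-2·(≡4), b=5^1·(≡2) mod 5; (4|5)=+1, (2|5)=-1; (−1)^{-2·1·2}·(+1)^1·(-1)^-2 = +1.
v=11: a=11^1·(≡5), b=11^0·(≡3) mod 11; (5|11)=+1, (3|11)=+1; (−1)^{1·0·5}·(+1)^0·(+1)^1 = +1.
v=37: a=37^1·(≡27), b=37^0·(≡5) mod 37; (27|37)=+1, (5|37)=-1; (−1)^{1·0·18}·(+1)^0·(-1)^1 = -1.
v=43: a=43^1·(≡16), b=43^0·(≡24) mod 43; (16|43)=+1, (24|43)=+1; (−1)^{1·0·21}·(+1)^0·(+1)^1 = +1.
v=3: a=3^0·(≡1), b=3^-1·(≡2) mod 3; (1|3)=+1, (2|3)=-1; (−1)^{0·-1·1}·(+1)^-1·(-1)^0 = +1.
(-542531, 15 / ℚ) ramifies at {31, 37}: a division algebra.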